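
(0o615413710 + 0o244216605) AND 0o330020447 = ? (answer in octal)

Add column by column in base 8, right to left:
  0+5 = 5
  1+0 = 1
  7+6 = 5 carry 1
  3+6+1 = 2 carry 1
  1+1+1 = 3
  4+2 = 6
  5+4 = 1 carry 1
  1+4+1 = 6
  6+2 = 0 carry 1
  final carry 1
Sum = 0o1061632515; now AND with 0o330020447:
  1&0=0, 0&3=0, 6&3=2, 1&0=0, 6&0=0, 3&2=2, 2&0=0, 5&4=4, 1&4=0, 5&7=5

0o20020405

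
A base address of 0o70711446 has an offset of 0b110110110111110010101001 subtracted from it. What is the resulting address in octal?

0o2013175

0b110110110111110010101001 = 0o66676251 in octal.
Subtract column by column in base 8:
  6-1 → 5
  4-5 → 7 (borrow)
  4-2-1 → 1
  1-6 → 3 (borrow)
  1-7-1 → 1 (borrow)
  7-6-1 → 0
  0-6 → 2 (borrow)
  7-6-1 → 0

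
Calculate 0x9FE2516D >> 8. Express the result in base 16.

Shifting right by 8 bits = 2 hex digits: drop the last 2.

0x9FE251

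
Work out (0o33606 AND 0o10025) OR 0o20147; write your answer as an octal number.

0o30147

0o33606 AND 0o10025 = 0o10004.
Then OR with 0o20147.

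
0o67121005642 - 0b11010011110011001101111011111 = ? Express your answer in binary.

0o67121005642 = 0b110111001010001000000101110100010 in binary.
Subtract column by column in base 2:
  0-1 → 1 (borrow)
  1-1-1 → 1 (borrow)
  0-1-1 → 0 (borrow)
  0-1-1 → 0 (borrow)
  0-1-1 → 0 (borrow)
  1-0-1 → 0
  0-1 → 1 (borrow)
  1-1-1 → 1 (borrow)
  1-1-1 → 1 (borrow)
  1-1-1 → 1 (borrow)
  0-0-1 → 1 (borrow)
  1-1-1 → 1 (borrow)
  0-1-1 → 0 (borrow)
  0-0-1 → 1 (borrow)
  0-0-1 → 1 (borrow)
  0-1-1 → 0 (borrow)
  0-1-1 → 0 (borrow)
  0-0-1 → 1 (borrow)
  1-0-1 → 0
  0-1 → 1 (borrow)
  0-1-1 → 0 (borrow)
  0-1-1 → 0 (borrow)
  1-1-1 → 1 (borrow)
  0-0-1 → 1 (borrow)
  1-0-1 → 0
  0-1 → 1 (borrow)
  0-0-1 → 1 (borrow)
  1-1-1 → 1 (borrow)
  1-1-1 → 1 (borrow)
  1-0-1 → 0
  0-0 → 0
  1-0 → 1
  1-0 → 1

0b110011110110010100110111111000011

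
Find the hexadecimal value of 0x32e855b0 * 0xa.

0x1fd1358e0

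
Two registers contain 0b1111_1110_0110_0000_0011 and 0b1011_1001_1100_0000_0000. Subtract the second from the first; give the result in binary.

Subtract column by column in base 2:
  1-0 → 1
  1-0 → 1
  0-0 → 0
  0-0 → 0
  0-0 → 0
  0-0 → 0
  0-0 → 0
  0-0 → 0
  0-0 → 0
  1-0 → 1
  1-1 → 0
  0-1 → 1 (borrow)
  0-1-1 → 0 (borrow)
  1-0-1 → 0
  1-0 → 1
  1-1 → 0
  1-1 → 0
  1-1 → 0
  1-0 → 1
  1-1 → 0

0b1000100101000000011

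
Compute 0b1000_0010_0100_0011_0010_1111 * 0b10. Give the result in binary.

0b1000001001000011001011110

Multiply each base-2 digit by 2, carrying:
  1×2 = 2 → write 0 carry 1
  1×2+1 = 3 → write 1 carry 1
  1×2+1 = 3 → write 1 carry 1
  1×2+1 = 3 → write 1 carry 1
  0×2+1 = 1 → write 1
  1×2 = 2 → write 0 carry 1
  0×2+1 = 1 → write 1
  0×2 = 0 → write 0
  1×2 = 2 → write 0 carry 1
  1×2+1 = 3 → write 1 carry 1
  0×2+1 = 1 → write 1
  0×2 = 0 → write 0
  0×2 = 0 → write 0
  0×2 = 0 → write 0
  1×2 = 2 → write 0 carry 1
  0×2+1 = 1 → write 1
  0×2 = 0 → write 0
  1×2 = 2 → write 0 carry 1
  0×2+1 = 1 → write 1
  0×2 = 0 → write 0
  0×2 = 0 → write 0
  0×2 = 0 → write 0
  0×2 = 0 → write 0
  1×2 = 2 → write 0 carry 1
  remaining carry: 1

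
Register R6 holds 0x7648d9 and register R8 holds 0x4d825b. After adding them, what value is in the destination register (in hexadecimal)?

Add column by column in base 16, right to left:
  9+b = 4 carry 1
  d+5+1 = 3 carry 1
  8+2+1 = b
  4+8 = c
  6+d = 3 carry 1
  7+4+1 = c

0xc3cb34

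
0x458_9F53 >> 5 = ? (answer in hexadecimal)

5 bits is not a whole number of base-16 digits; in binary: 100010110001001111101010011 >> 5 = 1000101100010011111010.

0x22C4FA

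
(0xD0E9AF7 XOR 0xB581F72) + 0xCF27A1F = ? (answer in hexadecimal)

First 0xD0E9AF7 XOR 0xB581F72 = 0x6568585.
Add column by column in base 16, right to left:
  5+F = 4 carry 1
  8+1+1 = A
  5+A = F
  8+7 = F
  6+2 = 8
  5+F = 4 carry 1
  6+C+1 = 3 carry 1
  final carry 1

0x1348FFA4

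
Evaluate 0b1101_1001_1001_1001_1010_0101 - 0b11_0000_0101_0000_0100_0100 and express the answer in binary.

Subtract column by column in base 2:
  1-0 → 1
  0-0 → 0
  1-1 → 0
  0-0 → 0
  0-0 → 0
  1-0 → 1
  0-1 → 1 (borrow)
  1-0-1 → 0
  1-0 → 1
  0-0 → 0
  0-0 → 0
  1-0 → 1
  1-1 → 0
  0-0 → 0
  0-1 → 1 (borrow)
  1-0-1 → 0
  1-0 → 1
  0-0 → 0
  0-0 → 0
  1-0 → 1
  1-1 → 0
  0-1 → 1 (borrow)
  1-0-1 → 0
  1-0 → 1

0b101010010100100101100001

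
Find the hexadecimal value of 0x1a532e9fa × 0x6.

0x9df317bdc

Multiply each base-16 digit by 6, carrying:
  a×6 = 60 → write c carry 3
  f×6+3 = 93 → write d carry 5
  9×6+5 = 59 → write b carry 3
  e×6+3 = 87 → write 7 carry 5
  2×6+5 = 17 → write 1 carry 1
  3×6+1 = 19 → write 3 carry 1
  5×6+1 = 31 → write f carry 1
  a×6+1 = 61 → write d carry 3
  1×6+3 = 9 → write 9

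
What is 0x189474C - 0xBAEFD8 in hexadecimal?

Subtract column by column in base 16:
  C-8 → 4
  4-D → 7 (borrow)
  7-F-1 → 7 (borrow)
  4-E-1 → 5 (borrow)
  9-A-1 → E (borrow)
  8-B-1 → C (borrow)
  1-0-1 → 0

0xCE5774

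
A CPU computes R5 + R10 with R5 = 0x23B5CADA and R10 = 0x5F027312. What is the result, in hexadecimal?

0x82B83DEC

Add column by column in base 16, right to left:
  A+2 = C
  D+1 = E
  A+3 = D
  C+7 = 3 carry 1
  5+2+1 = 8
  B+0 = B
  3+F = 2 carry 1
  2+5+1 = 8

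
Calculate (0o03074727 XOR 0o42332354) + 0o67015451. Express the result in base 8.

First 0o03074727 XOR 0o42332354 = 0o41346473.
Add column by column in base 8, right to left:
  3+1 = 4
  7+5 = 4 carry 1
  4+4+1 = 1 carry 1
  6+5+1 = 4 carry 1
  4+1+1 = 6
  3+0 = 3
  1+7 = 0 carry 1
  4+6+1 = 3 carry 1
  final carry 1

0o130364144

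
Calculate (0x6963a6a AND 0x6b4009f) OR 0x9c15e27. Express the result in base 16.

0x6963a6a AND 0x6b4009f = 0x694000a.
Then OR with 0x9c15e27.

0xfd55e2f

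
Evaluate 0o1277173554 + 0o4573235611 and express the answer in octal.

0o6072431365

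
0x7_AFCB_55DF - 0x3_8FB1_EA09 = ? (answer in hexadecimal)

0x420196BD6

Subtract column by column in base 16:
  F-9 → 6
  D-0 → D
  5-A → B (borrow)
  5-E-1 → 6 (borrow)
  B-1-1 → 9
  C-B → 1
  F-F → 0
  A-8 → 2
  7-3 → 4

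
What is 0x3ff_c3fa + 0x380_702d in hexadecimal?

0x7803427

Add column by column in base 16, right to left:
  a+d = 7 carry 1
  f+2+1 = 2 carry 1
  3+0+1 = 4
  c+7 = 3 carry 1
  f+0+1 = 0 carry 1
  f+8+1 = 8 carry 1
  3+3+1 = 7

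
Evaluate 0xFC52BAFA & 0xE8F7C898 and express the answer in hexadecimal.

AND each hex digit independently (no carries):
  F&E=E, C&8=8, 5&F=5, 2&7=2, B&C=8, A&8=8, F&9=9, A&8=8

0xE8528898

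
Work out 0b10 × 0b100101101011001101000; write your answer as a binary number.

0b1001011010110011010000

Multiply each base-2 digit by 2, carrying:
  0×2 = 0 → write 0
  0×2 = 0 → write 0
  0×2 = 0 → write 0
  1×2 = 2 → write 0 carry 1
  0×2+1 = 1 → write 1
  1×2 = 2 → write 0 carry 1
  1×2+1 = 3 → write 1 carry 1
  0×2+1 = 1 → write 1
  0×2 = 0 → write 0
  1×2 = 2 → write 0 carry 1
  1×2+1 = 3 → write 1 carry 1
  0×2+1 = 1 → write 1
  1×2 = 2 → write 0 carry 1
  0×2+1 = 1 → write 1
  1×2 = 2 → write 0 carry 1
  1×2+1 = 3 → write 1 carry 1
  0×2+1 = 1 → write 1
  1×2 = 2 → write 0 carry 1
  0×2+1 = 1 → write 1
  0×2 = 0 → write 0
  1×2 = 2 → write 0 carry 1
  remaining carry: 1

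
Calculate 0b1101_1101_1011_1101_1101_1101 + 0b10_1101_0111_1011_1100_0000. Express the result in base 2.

Add column by column in base 2, right to left:
  1+0 = 1
  0+0 = 0
  1+0 = 1
  1+0 = 1
  1+0 = 1
  0+0 = 0
  1+1 = 0 carry 1
  1+1+1 = 1 carry 1
  1+1+1 = 1 carry 1
  0+1+1 = 0 carry 1
  1+0+1 = 0 carry 1
  1+1+1 = 1 carry 1
  1+1+1 = 1 carry 1
  1+1+1 = 1 carry 1
  0+1+1 = 0 carry 1
  1+0+1 = 0 carry 1
  1+1+1 = 1 carry 1
  0+0+1 = 1
  1+1 = 0 carry 1
  1+1+1 = 1 carry 1
  1+0+1 = 0 carry 1
  0+1+1 = 0 carry 1
  1+0+1 = 0 carry 1
  1+0+1 = 0 carry 1
  final carry 1

0b1000010110011100110011101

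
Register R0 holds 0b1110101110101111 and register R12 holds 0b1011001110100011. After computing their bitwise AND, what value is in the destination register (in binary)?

AND bit by bit (1 only where both bits are 1):
  1110101110101111
& 1011001110100011
= 1010001110100011

0b1010001110100011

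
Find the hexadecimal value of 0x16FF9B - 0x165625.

Subtract column by column in base 16:
  B-5 → 6
  9-2 → 7
  F-6 → 9
  F-5 → A
  6-6 → 0
  1-1 → 0

0xA976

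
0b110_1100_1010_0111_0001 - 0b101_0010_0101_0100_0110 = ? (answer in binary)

Subtract column by column in base 2:
  1-0 → 1
  0-1 → 1 (borrow)
  0-1-1 → 0 (borrow)
  0-0-1 → 1 (borrow)
  1-0-1 → 0
  1-0 → 1
  1-1 → 0
  0-0 → 0
  0-1 → 1 (borrow)
  1-0-1 → 0
  0-1 → 1 (borrow)
  1-0-1 → 0
  0-0 → 0
  0-1 → 1 (borrow)
  1-0-1 → 0
  1-0 → 1
  0-1 → 1 (borrow)
  1-0-1 → 0
  1-1 → 0

0b11010010100101011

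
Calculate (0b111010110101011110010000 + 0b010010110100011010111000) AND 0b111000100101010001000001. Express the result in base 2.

Add column by column in base 2, right to left:
  0+0 = 0
  0+0 = 0
  0+0 = 0
  0+1 = 1
  1+1 = 0 carry 1
  0+1+1 = 0 carry 1
  0+0+1 = 1
  1+1 = 0 carry 1
  1+0+1 = 0 carry 1
  1+1+1 = 1 carry 1
  1+1+1 = 1 carry 1
  0+0+1 = 1
  1+0 = 1
  0+0 = 0
  1+1 = 0 carry 1
  0+0+1 = 1
  1+1 = 0 carry 1
  1+1+1 = 1 carry 1
  0+0+1 = 1
  1+1 = 0 carry 1
  0+0+1 = 1
  1+0 = 1
  1+1 = 0 carry 1
  1+0+1 = 0 carry 1
  final carry 1
Sum = 0b1001101101001111001001000; now AND with 0b111000100101010001000001:
  1001101101001111001001000
& 0111000100101010001000001
= 0001000100001010001000000

0b1000100001010001000000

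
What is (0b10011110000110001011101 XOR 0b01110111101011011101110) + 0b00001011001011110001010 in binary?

0b11110100111001000111101

First 0b10011110000110001011101 XOR 0b01110111101011011101110 = 0b11101001101101010110011.
Add column by column in base 2, right to left:
  1+0 = 1
  1+1 = 0 carry 1
  0+0+1 = 1
  0+1 = 1
  1+0 = 1
  1+0 = 1
  0+0 = 0
  1+1 = 0 carry 1
  0+1+1 = 0 carry 1
  1+1+1 = 1 carry 1
  0+1+1 = 0 carry 1
  1+0+1 = 0 carry 1
  1+1+1 = 1 carry 1
  0+0+1 = 1
  1+0 = 1
  1+1 = 0 carry 1
  0+1+1 = 0 carry 1
  0+0+1 = 1
  1+1 = 0 carry 1
  0+0+1 = 1
  1+0 = 1
  1+0 = 1
  1+0 = 1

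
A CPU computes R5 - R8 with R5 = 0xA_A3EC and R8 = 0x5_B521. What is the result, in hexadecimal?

0x4EECB

Subtract column by column in base 16:
  C-1 → B
  E-2 → C
  3-5 → E (borrow)
  A-B-1 → E (borrow)
  A-5-1 → 4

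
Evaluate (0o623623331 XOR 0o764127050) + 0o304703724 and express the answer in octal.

0o454610305

First 0o623623331 XOR 0o764127050 = 0o147704361.
Add column by column in base 8, right to left:
  1+4 = 5
  6+2 = 0 carry 1
  3+7+1 = 3 carry 1
  4+3+1 = 0 carry 1
  0+0+1 = 1
  7+7 = 6 carry 1
  7+4+1 = 4 carry 1
  4+0+1 = 5
  1+3 = 4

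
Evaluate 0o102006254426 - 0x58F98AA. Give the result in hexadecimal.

0x20A89C06C

0o102006254426 = 0x210195916 in hexadecimal.
Subtract column by column in base 16:
  6-A → C (borrow)
  1-A-1 → 6 (borrow)
  9-8-1 → 0
  5-9 → C (borrow)
  9-F-1 → 9 (borrow)
  1-8-1 → 8 (borrow)
  0-5-1 → A (borrow)
  1-0-1 → 0
  2-0 → 2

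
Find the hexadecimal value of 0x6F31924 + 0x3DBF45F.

Add column by column in base 16, right to left:
  4+F = 3 carry 1
  2+5+1 = 8
  9+4 = D
  1+F = 0 carry 1
  3+B+1 = F
  F+D = C carry 1
  6+3+1 = A

0xACF0D83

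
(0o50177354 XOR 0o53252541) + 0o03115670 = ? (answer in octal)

First 0o50177354 XOR 0o53252541 = 0o03325615.
Add column by column in base 8, right to left:
  5+0 = 5
  1+7 = 0 carry 1
  6+6+1 = 5 carry 1
  5+5+1 = 3 carry 1
  2+1+1 = 4
  3+1 = 4
  3+3 = 6

0o6443505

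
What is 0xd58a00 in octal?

Expand each hex digit to 4 bits: d=1101 5=0101 8=1000 a=1010 0=0000 0=0000.
Group the bits in threes: 110 101 011 000 101 000 000 000 → 65305000.

0o65305000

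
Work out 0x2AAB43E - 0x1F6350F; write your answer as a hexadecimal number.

0xB47F2F

Subtract column by column in base 16:
  E-F → F (borrow)
  3-0-1 → 2
  4-5 → F (borrow)
  B-3-1 → 7
  A-6 → 4
  A-F → B (borrow)
  2-1-1 → 0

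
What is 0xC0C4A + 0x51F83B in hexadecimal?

Add column by column in base 16, right to left:
  A+B = 5 carry 1
  4+3+1 = 8
  C+8 = 4 carry 1
  0+F+1 = 0 carry 1
  C+1+1 = E
  0+5 = 5

0x5E0485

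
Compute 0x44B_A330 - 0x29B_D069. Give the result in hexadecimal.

0x1AFD2C7

Subtract column by column in base 16:
  0-9 → 7 (borrow)
  3-6-1 → C (borrow)
  3-0-1 → 2
  A-D → D (borrow)
  B-B-1 → F (borrow)
  4-9-1 → A (borrow)
  4-2-1 → 1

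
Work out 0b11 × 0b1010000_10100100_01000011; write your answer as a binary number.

Multiply each base-2 digit by 3, carrying:
  1×3 = 3 → write 1 carry 1
  1×3+1 = 4 → write 0 carry 2
  0×3+2 = 2 → write 0 carry 1
  0×3+1 = 1 → write 1
  0×3 = 0 → write 0
  0×3 = 0 → write 0
  1×3 = 3 → write 1 carry 1
  0×3+1 = 1 → write 1
  0×3 = 0 → write 0
  0×3 = 0 → write 0
  1×3 = 3 → write 1 carry 1
  0×3+1 = 1 → write 1
  0×3 = 0 → write 0
  1×3 = 3 → write 1 carry 1
  0×3+1 = 1 → write 1
  1×3 = 3 → write 1 carry 1
  0×3+1 = 1 → write 1
  0×3 = 0 → write 0
  0×3 = 0 → write 0
  0×3 = 0 → write 0
  1×3 = 3 → write 1 carry 1
  0×3+1 = 1 → write 1
  1×3 = 3 → write 1 carry 1
  remaining carry: 1

0b111100011110110011001001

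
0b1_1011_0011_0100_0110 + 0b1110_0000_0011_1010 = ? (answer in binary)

Add column by column in base 2, right to left:
  0+0 = 0
  1+1 = 0 carry 1
  1+0+1 = 0 carry 1
  0+1+1 = 0 carry 1
  0+1+1 = 0 carry 1
  0+1+1 = 0 carry 1
  1+0+1 = 0 carry 1
  0+0+1 = 1
  1+0 = 1
  1+0 = 1
  0+0 = 0
  0+0 = 0
  1+0 = 1
  1+1 = 0 carry 1
  0+1+1 = 0 carry 1
  1+1+1 = 1 carry 1
  1+0+1 = 0 carry 1
  final carry 1

0b101001001110000000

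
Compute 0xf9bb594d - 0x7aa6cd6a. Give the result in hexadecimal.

Subtract column by column in base 16:
  d-a → 3
  4-6 → e (borrow)
  9-d-1 → b (borrow)
  5-c-1 → 8 (borrow)
  b-6-1 → 4
  b-a → 1
  9-a → f (borrow)
  f-7-1 → 7

0x7f148be3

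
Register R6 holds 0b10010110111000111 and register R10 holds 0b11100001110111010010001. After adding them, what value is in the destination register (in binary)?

Add column by column in base 2, right to left:
  1+1 = 0 carry 1
  1+0+1 = 0 carry 1
  1+0+1 = 0 carry 1
  0+0+1 = 1
  0+1 = 1
  0+0 = 0
  1+0 = 1
  1+1 = 0 carry 1
  1+0+1 = 0 carry 1
  0+1+1 = 0 carry 1
  1+1+1 = 1 carry 1
  1+1+1 = 1 carry 1
  0+0+1 = 1
  1+1 = 0 carry 1
  0+1+1 = 0 carry 1
  0+1+1 = 0 carry 1
  1+0+1 = 0 carry 1
  0+0+1 = 1
  0+0 = 0
  0+0 = 0
  0+1 = 1
  0+1 = 1
  0+1 = 1

0b11100100001110001011000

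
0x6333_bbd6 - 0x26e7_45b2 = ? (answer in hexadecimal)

0x3c4c7624

Subtract column by column in base 16:
  6-2 → 4
  d-b → 2
  b-5 → 6
  b-4 → 7
  3-7 → c (borrow)
  3-e-1 → 4 (borrow)
  3-6-1 → c (borrow)
  6-2-1 → 3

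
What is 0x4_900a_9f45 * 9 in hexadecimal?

0x29105f996d

Multiply each base-16 digit by 9, carrying:
  5×9 = 45 → write d carry 2
  4×9+2 = 38 → write 6 carry 2
  f×9+2 = 137 → write 9 carry 8
  9×9+8 = 89 → write 9 carry 5
  a×9+5 = 95 → write f carry 5
  0×9+5 = 5 → write 5
  0×9 = 0 → write 0
  9×9 = 81 → write 1 carry 5
  4×9+5 = 41 → write 9 carry 2
  remaining carry: 2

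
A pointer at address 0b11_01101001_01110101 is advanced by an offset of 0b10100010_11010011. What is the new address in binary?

0b1000000110001001000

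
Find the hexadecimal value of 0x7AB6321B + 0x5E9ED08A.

Add column by column in base 16, right to left:
  B+A = 5 carry 1
  1+8+1 = A
  2+0 = 2
  3+D = 0 carry 1
  6+E+1 = 5 carry 1
  B+9+1 = 5 carry 1
  A+E+1 = 9 carry 1
  7+5+1 = D

0xD95502A5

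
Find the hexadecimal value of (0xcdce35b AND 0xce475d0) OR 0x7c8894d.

0xcdce35b AND 0xce475d0 = 0xcc46150.
Then OR with 0x7c8894d.

0xfcce95d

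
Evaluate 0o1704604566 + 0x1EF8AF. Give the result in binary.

0b1111001100100000001000100101

0o1704604566 = 0b1111000100110000100101110110 in binary.
0x1EF8AF = 0b111101111100010101111 in binary.
Add column by column in base 2, right to left:
  0+1 = 1
  1+1 = 0 carry 1
  1+1+1 = 1 carry 1
  0+1+1 = 0 carry 1
  1+0+1 = 0 carry 1
  1+1+1 = 1 carry 1
  1+0+1 = 0 carry 1
  0+1+1 = 0 carry 1
  1+0+1 = 0 carry 1
  0+0+1 = 1
  0+0 = 0
  1+1 = 0 carry 1
  0+1+1 = 0 carry 1
  0+1+1 = 0 carry 1
  0+1+1 = 0 carry 1
  0+1+1 = 0 carry 1
  1+0+1 = 0 carry 1
  1+1+1 = 1 carry 1
  0+1+1 = 0 carry 1
  0+1+1 = 0 carry 1
  1+1+1 = 1 carry 1
  0+0+1 = 1
  0+0 = 0
  0+0 = 0
  1+0 = 1
  1+0 = 1
  1+0 = 1
  1+0 = 1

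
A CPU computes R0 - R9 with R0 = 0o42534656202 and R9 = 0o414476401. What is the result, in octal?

Subtract column by column in base 8:
  2-1 → 1
  0-0 → 0
  2-4 → 6 (borrow)
  6-6-1 → 7 (borrow)
  5-7-1 → 5 (borrow)
  6-4-1 → 1
  4-4 → 0
  3-1 → 2
  5-4 → 1
  2-0 → 2
  4-0 → 4

0o42120157601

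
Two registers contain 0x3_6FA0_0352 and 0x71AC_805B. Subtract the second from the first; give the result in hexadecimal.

0x2FDF382F7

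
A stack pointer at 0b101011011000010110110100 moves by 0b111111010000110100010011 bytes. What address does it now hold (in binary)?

Add column by column in base 2, right to left:
  0+1 = 1
  0+1 = 1
  1+0 = 1
  0+0 = 0
  1+1 = 0 carry 1
  1+0+1 = 0 carry 1
  0+0+1 = 1
  1+0 = 1
  1+1 = 0 carry 1
  0+0+1 = 1
  1+1 = 0 carry 1
  0+1+1 = 0 carry 1
  0+0+1 = 1
  0+0 = 0
  0+0 = 0
  1+0 = 1
  1+1 = 0 carry 1
  0+0+1 = 1
  1+1 = 0 carry 1
  1+1+1 = 1 carry 1
  0+1+1 = 0 carry 1
  1+1+1 = 1 carry 1
  0+1+1 = 0 carry 1
  1+1+1 = 1 carry 1
  final carry 1

0b1101010101001001011000111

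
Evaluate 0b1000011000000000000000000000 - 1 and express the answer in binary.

The trailing 21 digits are 0, so subtracting 1 borrows through: they become 1 and the next digit up decrements.

0b1000010111111111111111111111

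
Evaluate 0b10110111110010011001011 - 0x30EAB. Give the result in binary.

0b10110001101011000100000

0x30EAB = 0b110000111010101011 in binary.
Subtract column by column in base 2:
  1-1 → 0
  1-1 → 0
  0-0 → 0
  1-1 → 0
  0-0 → 0
  0-1 → 1 (borrow)
  1-0-1 → 0
  1-1 → 0
  0-0 → 0
  0-1 → 1 (borrow)
  1-1-1 → 1 (borrow)
  0-1-1 → 0 (borrow)
  0-0-1 → 1 (borrow)
  1-0-1 → 0
  1-0 → 1
  1-0 → 1
  1-1 → 0
  1-1 → 0
  0-0 → 0
  1-0 → 1
  1-0 → 1
  0-0 → 0
  1-0 → 1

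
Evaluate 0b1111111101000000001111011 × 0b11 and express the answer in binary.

0b101111110111000000101110001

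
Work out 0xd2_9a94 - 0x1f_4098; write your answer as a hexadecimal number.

Subtract column by column in base 16:
  4-8 → c (borrow)
  9-9-1 → f (borrow)
  a-0-1 → 9
  9-4 → 5
  2-f → 3 (borrow)
  d-1-1 → b

0xb359fc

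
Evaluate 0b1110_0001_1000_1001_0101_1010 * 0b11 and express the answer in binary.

0b10101001001001110000001110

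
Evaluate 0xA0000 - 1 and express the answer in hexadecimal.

0x9FFFF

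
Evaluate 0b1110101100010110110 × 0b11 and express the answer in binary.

Multiply each base-2 digit by 3, carrying:
  0×3 = 0 → write 0
  1×3 = 3 → write 1 carry 1
  1×3+1 = 4 → write 0 carry 2
  0×3+2 = 2 → write 0 carry 1
  1×3+1 = 4 → write 0 carry 2
  1×3+2 = 5 → write 1 carry 2
  0×3+2 = 2 → write 0 carry 1
  1×3+1 = 4 → write 0 carry 2
  0×3+2 = 2 → write 0 carry 1
  0×3+1 = 1 → write 1
  0×3 = 0 → write 0
  1×3 = 3 → write 1 carry 1
  1×3+1 = 4 → write 0 carry 2
  0×3+2 = 2 → write 0 carry 1
  1×3+1 = 4 → write 0 carry 2
  0×3+2 = 2 → write 0 carry 1
  1×3+1 = 4 → write 0 carry 2
  1×3+2 = 5 → write 1 carry 2
  1×3+2 = 5 → write 1 carry 2
  remaining carry: 10

0b101100000101000100010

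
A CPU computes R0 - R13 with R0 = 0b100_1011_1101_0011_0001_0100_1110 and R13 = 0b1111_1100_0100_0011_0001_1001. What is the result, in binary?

0b11110000001110111000110101

Subtract column by column in base 2:
  0-1 → 1 (borrow)
  1-0-1 → 0
  1-0 → 1
  1-1 → 0
  0-1 → 1 (borrow)
  0-0-1 → 1 (borrow)
  1-0-1 → 0
  0-0 → 0
  1-1 → 0
  0-1 → 1 (borrow)
  0-0-1 → 1 (borrow)
  0-0-1 → 1 (borrow)
  1-0-1 → 0
  1-0 → 1
  0-1 → 1 (borrow)
  0-0-1 → 1 (borrow)
  1-0-1 → 0
  0-0 → 0
  1-1 → 0
  1-1 → 0
  1-1 → 0
  1-1 → 0
  0-1 → 1 (borrow)
  1-1-1 → 1 (borrow)
  0-0-1 → 1 (borrow)
  0-0-1 → 1 (borrow)
  1-0-1 → 0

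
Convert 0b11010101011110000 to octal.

0o325360

Group the bits in threes: 011 010 101 011 110 000 → 325360.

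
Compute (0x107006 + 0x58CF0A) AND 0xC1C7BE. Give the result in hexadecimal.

0x410710

Add column by column in base 16, right to left:
  6+A = 0 carry 1
  0+0+1 = 1
  0+F = F
  7+C = 3 carry 1
  0+8+1 = 9
  1+5 = 6
Sum = 0x693F10; now AND with 0xC1C7BE:
  6&C=4, 9&1=1, 3&C=0, F&7=7, 1&B=1, 0&E=0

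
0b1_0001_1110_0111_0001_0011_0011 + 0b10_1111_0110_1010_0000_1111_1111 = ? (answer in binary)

0b100000101010001001000110010

Add column by column in base 2, right to left:
  1+1 = 0 carry 1
  1+1+1 = 1 carry 1
  0+1+1 = 0 carry 1
  0+1+1 = 0 carry 1
  1+1+1 = 1 carry 1
  1+1+1 = 1 carry 1
  0+1+1 = 0 carry 1
  0+1+1 = 0 carry 1
  1+0+1 = 0 carry 1
  0+0+1 = 1
  0+0 = 0
  0+0 = 0
  1+0 = 1
  1+1 = 0 carry 1
  1+0+1 = 0 carry 1
  0+1+1 = 0 carry 1
  0+0+1 = 1
  1+1 = 0 carry 1
  1+1+1 = 1 carry 1
  1+0+1 = 0 carry 1
  1+1+1 = 1 carry 1
  0+1+1 = 0 carry 1
  0+1+1 = 0 carry 1
  0+1+1 = 0 carry 1
  1+0+1 = 0 carry 1
  0+1+1 = 0 carry 1
  final carry 1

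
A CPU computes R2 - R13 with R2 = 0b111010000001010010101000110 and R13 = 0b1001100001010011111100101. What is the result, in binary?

0b110000011111111110101100001

Subtract column by column in base 2:
  0-1 → 1 (borrow)
  1-0-1 → 0
  1-1 → 0
  0-0 → 0
  0-0 → 0
  0-1 → 1 (borrow)
  1-1-1 → 1 (borrow)
  0-1-1 → 0 (borrow)
  1-1-1 → 1 (borrow)
  0-1-1 → 0 (borrow)
  1-1-1 → 1 (borrow)
  0-0-1 → 1 (borrow)
  0-0-1 → 1 (borrow)
  1-1-1 → 1 (borrow)
  0-0-1 → 1 (borrow)
  1-1-1 → 1 (borrow)
  0-0-1 → 1 (borrow)
  0-0-1 → 1 (borrow)
  0-0-1 → 1 (borrow)
  0-0-1 → 1 (borrow)
  0-1-1 → 0 (borrow)
  0-1-1 → 0 (borrow)
  1-0-1 → 0
  0-0 → 0
  1-1 → 0
  1-0 → 1
  1-0 → 1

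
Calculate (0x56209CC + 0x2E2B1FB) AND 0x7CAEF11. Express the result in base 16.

0x40AB01

Add column by column in base 16, right to left:
  C+B = 7 carry 1
  C+F+1 = C carry 1
  9+1+1 = B
  0+B = B
  2+2 = 4
  6+E = 4 carry 1
  5+2+1 = 8
Sum = 0x844BBC7; now AND with 0x7CAEF11:
  8&7=0, 4&C=4, 4&A=0, B&E=A, B&F=B, C&1=0, 7&1=1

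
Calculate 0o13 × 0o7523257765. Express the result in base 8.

0o124224617607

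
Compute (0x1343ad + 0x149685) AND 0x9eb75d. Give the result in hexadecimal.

Add column by column in base 16, right to left:
  d+5 = 2 carry 1
  a+8+1 = 3 carry 1
  3+6+1 = a
  4+9 = d
  3+4 = 7
  1+1 = 2
Sum = 0x27da32; now AND with 0x9eb75d:
  2&9=0, 7&e=6, d&b=9, a&7=2, 3&5=1, 2&d=0

0x69210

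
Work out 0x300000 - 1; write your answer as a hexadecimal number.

The trailing 5 digits are 0, so subtracting 1 borrows through: they become F and the next digit up decrements.

0x2FFFFF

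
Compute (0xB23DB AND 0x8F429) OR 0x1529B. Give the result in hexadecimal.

0x9729B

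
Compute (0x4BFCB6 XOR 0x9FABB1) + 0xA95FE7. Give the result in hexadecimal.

First 0x4BFCB6 XOR 0x9FABB1 = 0xD45707.
Add column by column in base 16, right to left:
  7+7 = E
  0+E = E
  7+F = 6 carry 1
  5+5+1 = B
  4+9 = D
  D+A = 7 carry 1
  final carry 1

0x17DB6EE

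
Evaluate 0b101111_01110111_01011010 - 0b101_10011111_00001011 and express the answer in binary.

0b1010011101100001001111

Subtract column by column in base 2:
  0-1 → 1 (borrow)
  1-1-1 → 1 (borrow)
  0-0-1 → 1 (borrow)
  1-1-1 → 1 (borrow)
  1-0-1 → 0
  0-0 → 0
  1-0 → 1
  0-0 → 0
  1-1 → 0
  1-1 → 0
  1-1 → 0
  0-1 → 1 (borrow)
  1-1-1 → 1 (borrow)
  1-0-1 → 0
  1-0 → 1
  0-1 → 1 (borrow)
  1-1-1 → 1 (borrow)
  1-0-1 → 0
  1-1 → 0
  1-0 → 1
  0-0 → 0
  1-0 → 1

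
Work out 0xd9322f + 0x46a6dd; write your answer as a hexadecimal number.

Add column by column in base 16, right to left:
  f+d = c carry 1
  2+d+1 = 0 carry 1
  2+6+1 = 9
  3+a = d
  9+6 = f
  d+4 = 1 carry 1
  final carry 1

0x11fd90c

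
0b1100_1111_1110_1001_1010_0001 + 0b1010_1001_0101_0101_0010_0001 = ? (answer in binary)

0b1011110010011111011000010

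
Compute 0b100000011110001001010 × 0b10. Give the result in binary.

Multiply each base-2 digit by 2, carrying:
  0×2 = 0 → write 0
  1×2 = 2 → write 0 carry 1
  0×2+1 = 1 → write 1
  1×2 = 2 → write 0 carry 1
  0×2+1 = 1 → write 1
  0×2 = 0 → write 0
  1×2 = 2 → write 0 carry 1
  0×2+1 = 1 → write 1
  0×2 = 0 → write 0
  0×2 = 0 → write 0
  1×2 = 2 → write 0 carry 1
  1×2+1 = 3 → write 1 carry 1
  1×2+1 = 3 → write 1 carry 1
  1×2+1 = 3 → write 1 carry 1
  0×2+1 = 1 → write 1
  0×2 = 0 → write 0
  0×2 = 0 → write 0
  0×2 = 0 → write 0
  0×2 = 0 → write 0
  0×2 = 0 → write 0
  1×2 = 2 → write 0 carry 1
  remaining carry: 1

0b1000000111100010010100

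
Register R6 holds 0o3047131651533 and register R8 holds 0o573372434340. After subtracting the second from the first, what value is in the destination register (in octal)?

Subtract column by column in base 8:
  3-0 → 3
  3-4 → 7 (borrow)
  5-3-1 → 1
  1-4 → 5 (borrow)
  5-3-1 → 1
  6-4 → 2
  1-2 → 7 (borrow)
  3-7-1 → 3 (borrow)
  1-3-1 → 5 (borrow)
  7-3-1 → 3
  4-7 → 5 (borrow)
  0-5-1 → 2 (borrow)
  3-0-1 → 2

0o2253537215173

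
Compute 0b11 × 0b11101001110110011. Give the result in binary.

Multiply each base-2 digit by 3, carrying:
  1×3 = 3 → write 1 carry 1
  1×3+1 = 4 → write 0 carry 2
  0×3+2 = 2 → write 0 carry 1
  0×3+1 = 1 → write 1
  1×3 = 3 → write 1 carry 1
  1×3+1 = 4 → write 0 carry 2
  0×3+2 = 2 → write 0 carry 1
  1×3+1 = 4 → write 0 carry 2
  1×3+2 = 5 → write 1 carry 2
  1×3+2 = 5 → write 1 carry 2
  0×3+2 = 2 → write 0 carry 1
  0×3+1 = 1 → write 1
  1×3 = 3 → write 1 carry 1
  0×3+1 = 1 → write 1
  1×3 = 3 → write 1 carry 1
  1×3+1 = 4 → write 0 carry 2
  1×3+2 = 5 → write 1 carry 2
  remaining carry: 10

0b1010111101100011001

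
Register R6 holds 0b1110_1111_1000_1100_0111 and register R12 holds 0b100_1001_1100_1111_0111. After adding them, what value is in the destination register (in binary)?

0b100111001010110111110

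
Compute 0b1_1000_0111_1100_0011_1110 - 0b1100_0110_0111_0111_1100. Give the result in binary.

Subtract column by column in base 2:
  0-0 → 0
  1-0 → 1
  1-1 → 0
  1-1 → 0
  1-1 → 0
  1-1 → 0
  0-1 → 1 (borrow)
  0-0-1 → 1 (borrow)
  0-1-1 → 0 (borrow)
  0-1-1 → 0 (borrow)
  1-1-1 → 1 (borrow)
  1-0-1 → 0
  1-0 → 1
  1-1 → 0
  1-1 → 0
  0-0 → 0
  0-0 → 0
  0-0 → 0
  0-1 → 1 (borrow)
  1-1-1 → 1 (borrow)
  1-0-1 → 0

0b11000001010011000010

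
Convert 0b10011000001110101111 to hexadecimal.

Group the bits into nibbles: 1001 1000 0011 1010 1111 → 983AF.

0x983AF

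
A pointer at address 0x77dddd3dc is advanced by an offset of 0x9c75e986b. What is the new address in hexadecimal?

Add column by column in base 16, right to left:
  c+b = 7 carry 1
  d+6+1 = 4 carry 1
  3+8+1 = c
  d+9 = 6 carry 1
  d+e+1 = c carry 1
  d+5+1 = 3 carry 1
  d+7+1 = 5 carry 1
  7+c+1 = 4 carry 1
  7+9+1 = 1 carry 1
  final carry 1

0x11453c6c47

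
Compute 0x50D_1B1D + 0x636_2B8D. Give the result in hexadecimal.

0xB4346AA

Add column by column in base 16, right to left:
  D+D = A carry 1
  1+8+1 = A
  B+B = 6 carry 1
  1+2+1 = 4
  D+6 = 3 carry 1
  0+3+1 = 4
  5+6 = B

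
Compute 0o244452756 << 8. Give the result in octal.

0o122225367000

8 bits is not a whole number of base-8 digits; in binary: 10100100100101010111101110 << 8 = 1010010010010101011110111000000000.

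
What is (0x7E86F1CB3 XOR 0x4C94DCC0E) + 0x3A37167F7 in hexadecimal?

0x6C49438B4

First 0x7E86F1CB3 XOR 0x4C94DCC0E = 0x32122D0BD.
Add column by column in base 16, right to left:
  D+7 = 4 carry 1
  B+F+1 = B carry 1
  0+7+1 = 8
  D+6 = 3 carry 1
  2+1+1 = 4
  2+7 = 9
  1+3 = 4
  2+A = C
  3+3 = 6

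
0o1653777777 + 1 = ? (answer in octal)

The trailing 6 digits are 7 (max in base 8), so adding 1 cascades: they roll to 0 and the next digit up increments.

0o1654000000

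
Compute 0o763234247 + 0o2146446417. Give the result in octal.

0o3131702666

Add column by column in base 8, right to left:
  7+7 = 6 carry 1
  4+1+1 = 6
  2+4 = 6
  4+6 = 2 carry 1
  3+4+1 = 0 carry 1
  2+4+1 = 7
  3+6 = 1 carry 1
  6+4+1 = 3 carry 1
  7+1+1 = 1 carry 1
  0+2+1 = 3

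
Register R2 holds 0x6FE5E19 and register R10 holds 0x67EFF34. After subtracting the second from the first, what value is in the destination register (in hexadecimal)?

Subtract column by column in base 16:
  9-4 → 5
  1-3 → E (borrow)
  E-F-1 → E (borrow)
  5-F-1 → 5 (borrow)
  E-E-1 → F (borrow)
  F-7-1 → 7
  6-6 → 0

0x7F5EE5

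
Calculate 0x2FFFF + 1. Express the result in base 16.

The trailing 4 digits are F (max in base 16), so adding 1 cascades: they roll to 0 and the next digit up increments.

0x30000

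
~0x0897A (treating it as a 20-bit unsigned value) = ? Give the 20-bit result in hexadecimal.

0xF7685

Each hex digit d becomes F−d:
  0→F, 8→7, 9→6, 7→8, A→5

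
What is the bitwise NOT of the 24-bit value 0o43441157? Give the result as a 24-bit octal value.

0o34336620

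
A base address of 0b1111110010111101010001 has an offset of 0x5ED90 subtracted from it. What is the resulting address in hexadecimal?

0b1111110010111101010001 = 0x3F2F51 in hexadecimal.
Subtract column by column in base 16:
  1-0 → 1
  5-9 → C (borrow)
  F-D-1 → 1
  2-E → 4 (borrow)
  F-5-1 → 9
  3-0 → 3

0x3941C1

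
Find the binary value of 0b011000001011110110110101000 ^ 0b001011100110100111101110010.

XOR bit by bit (1 where the bits differ):
  011000001011110110110101000
^ 001011100110100111101110010
= 010011101101010001011011010

0b010011101101010001011011010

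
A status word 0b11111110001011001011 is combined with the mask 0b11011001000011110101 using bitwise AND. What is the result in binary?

0b11011000000011000001

AND bit by bit (1 only where both bits are 1):
  11111110001011001011
& 11011001000011110101
= 11011000000011000001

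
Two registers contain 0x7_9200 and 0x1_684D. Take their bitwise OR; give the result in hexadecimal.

OR each hex digit independently (no carries):
  7|1=7, 9|6=F, 2|8=A, 0|4=4, 0|D=D

0x7FA4D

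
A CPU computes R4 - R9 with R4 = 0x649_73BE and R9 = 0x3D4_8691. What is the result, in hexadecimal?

0x274ED2D

Subtract column by column in base 16:
  E-1 → D
  B-9 → 2
  3-6 → D (borrow)
  7-8-1 → E (borrow)
  9-4-1 → 4
  4-D → 7 (borrow)
  6-3-1 → 2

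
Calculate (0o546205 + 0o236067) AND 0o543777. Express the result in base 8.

Add column by column in base 8, right to left:
  5+7 = 4 carry 1
  0+6+1 = 7
  2+0 = 2
  6+6 = 4 carry 1
  4+3+1 = 0 carry 1
  5+2+1 = 0 carry 1
  final carry 1
Sum = 0o1004274; now AND with 0o543777:
  1&0=0, 0&5=0, 0&4=0, 4&3=0, 2&7=2, 7&7=7, 4&7=4

0o274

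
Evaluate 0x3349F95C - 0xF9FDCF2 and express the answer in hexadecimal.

Subtract column by column in base 16:
  C-2 → A
  5-F → 6 (borrow)
  9-C-1 → C (borrow)
  F-D-1 → 1
  9-F → A (borrow)
  4-9-1 → A (borrow)
  3-F-1 → 3 (borrow)
  3-0-1 → 2

0x23AA1C6A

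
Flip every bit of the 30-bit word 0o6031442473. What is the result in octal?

0o1746335304

Each oct digit d becomes 7−d:
  6→1, 0→7, 3→4, 1→6, 4→3, 4→3, 2→5, 4→3, 7→0, 3→4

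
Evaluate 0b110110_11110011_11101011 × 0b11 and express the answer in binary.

0b101001001101101111000001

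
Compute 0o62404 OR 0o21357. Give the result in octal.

OR each oct digit independently (no carries):
  6|2=6, 2|1=3, 4|3=7, 0|5=5, 4|7=7

0o63757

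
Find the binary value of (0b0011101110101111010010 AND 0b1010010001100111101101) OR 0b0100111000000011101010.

0b110111000100111101010

0b0011101110101111010010 AND 0b1010010001100111101101 = 0b0010000000100111000000.
Then OR with 0b0100111000000011101010.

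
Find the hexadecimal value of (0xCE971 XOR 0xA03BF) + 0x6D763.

First 0xCE971 XOR 0xA03BF = 0x6EACE.
Add column by column in base 16, right to left:
  E+3 = 1 carry 1
  C+6+1 = 3 carry 1
  A+7+1 = 2 carry 1
  E+D+1 = C carry 1
  6+6+1 = D

0xDC231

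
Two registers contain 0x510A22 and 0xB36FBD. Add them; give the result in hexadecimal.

0x10479DF

Add column by column in base 16, right to left:
  2+D = F
  2+B = D
  A+F = 9 carry 1
  0+6+1 = 7
  1+3 = 4
  5+B = 0 carry 1
  final carry 1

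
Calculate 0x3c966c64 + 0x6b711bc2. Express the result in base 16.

Add column by column in base 16, right to left:
  4+2 = 6
  6+c = 2 carry 1
  c+b+1 = 8 carry 1
  6+1+1 = 8
  6+1 = 7
  9+7 = 0 carry 1
  c+b+1 = 8 carry 1
  3+6+1 = a

0xa8078826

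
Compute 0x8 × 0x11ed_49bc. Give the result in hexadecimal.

0x8f6a4de0

Multiply each base-16 digit by 8, carrying:
  c×8 = 96 → write 0 carry 6
  b×8+6 = 94 → write e carry 5
  9×8+5 = 77 → write d carry 4
  4×8+4 = 36 → write 4 carry 2
  d×8+2 = 106 → write a carry 6
  e×8+6 = 118 → write 6 carry 7
  1×8+7 = 15 → write f
  1×8 = 8 → write 8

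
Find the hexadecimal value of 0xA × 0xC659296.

0x7BF7B9DC

Multiply each base-16 digit by 10, carrying:
  6×10 = 60 → write C carry 3
  9×10+3 = 93 → write D carry 5
  2×10+5 = 25 → write 9 carry 1
  9×10+1 = 91 → write B carry 5
  5×10+5 = 55 → write 7 carry 3
  6×10+3 = 63 → write F carry 3
  C×10+3 = 123 → write B carry 7
  remaining carry: 7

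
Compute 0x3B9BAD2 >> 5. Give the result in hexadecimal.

0x1DCDD6

5 bits is not a whole number of base-16 digits; in binary: 11101110011011101011010010 >> 5 = 111011100110111010110.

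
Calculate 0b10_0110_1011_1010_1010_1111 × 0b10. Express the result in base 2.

0b10011010111010101011110

Multiply each base-2 digit by 2, carrying:
  1×2 = 2 → write 0 carry 1
  1×2+1 = 3 → write 1 carry 1
  1×2+1 = 3 → write 1 carry 1
  1×2+1 = 3 → write 1 carry 1
  0×2+1 = 1 → write 1
  1×2 = 2 → write 0 carry 1
  0×2+1 = 1 → write 1
  1×2 = 2 → write 0 carry 1
  0×2+1 = 1 → write 1
  1×2 = 2 → write 0 carry 1
  0×2+1 = 1 → write 1
  1×2 = 2 → write 0 carry 1
  1×2+1 = 3 → write 1 carry 1
  1×2+1 = 3 → write 1 carry 1
  0×2+1 = 1 → write 1
  1×2 = 2 → write 0 carry 1
  0×2+1 = 1 → write 1
  1×2 = 2 → write 0 carry 1
  1×2+1 = 3 → write 1 carry 1
  0×2+1 = 1 → write 1
  0×2 = 0 → write 0
  1×2 = 2 → write 0 carry 1
  remaining carry: 1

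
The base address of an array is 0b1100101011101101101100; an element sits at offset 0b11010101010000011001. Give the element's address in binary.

0b10000000000111110000101

Add column by column in base 2, right to left:
  0+1 = 1
  0+0 = 0
  1+0 = 1
  1+1 = 0 carry 1
  0+1+1 = 0 carry 1
  1+0+1 = 0 carry 1
  1+0+1 = 0 carry 1
  0+0+1 = 1
  1+0 = 1
  1+0 = 1
  0+1 = 1
  1+0 = 1
  1+1 = 0 carry 1
  1+0+1 = 0 carry 1
  0+1+1 = 0 carry 1
  1+0+1 = 0 carry 1
  0+1+1 = 0 carry 1
  1+0+1 = 0 carry 1
  0+1+1 = 0 carry 1
  0+1+1 = 0 carry 1
  1+0+1 = 0 carry 1
  1+0+1 = 0 carry 1
  final carry 1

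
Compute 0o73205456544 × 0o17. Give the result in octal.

Multiply each base-8 digit by 15, carrying:
  4×15 = 60 → write 4 carry 7
  4×15+7 = 67 → write 3 carry 8
  5×15+8 = 83 → write 3 carry 10
  6×15+10 = 100 → write 4 carry 12
  5×15+12 = 87 → write 7 carry 10
  4×15+10 = 70 → write 6 carry 8
  5×15+8 = 83 → write 3 carry 10
  0×15+10 = 10 → write 2 carry 1
  2×15+1 = 31 → write 7 carry 3
  3×15+3 = 48 → write 0 carry 6
  7×15+6 = 111 → write 7 carry 13
  remaining carry: 15

0o1570723674334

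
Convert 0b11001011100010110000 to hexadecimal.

0xCB8B0

Group the bits into nibbles: 1100 1011 1000 1011 0000 → CB8B0.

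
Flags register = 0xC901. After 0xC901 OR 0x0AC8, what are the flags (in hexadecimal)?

OR each hex digit independently (no carries):
  C|0=C, 9|A=B, 0|C=C, 1|8=9

0xCBC9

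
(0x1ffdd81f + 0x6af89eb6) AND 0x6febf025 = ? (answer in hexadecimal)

0xae27005

Add column by column in base 16, right to left:
  f+6 = 5 carry 1
  1+b+1 = d
  8+e = 6 carry 1
  d+9+1 = 7 carry 1
  d+8+1 = 6 carry 1
  f+f+1 = f carry 1
  f+a+1 = a carry 1
  1+6+1 = 8
Sum = 0x8af676d5; now AND with 0x6febf025:
  8&6=0, a&f=a, f&e=e, 6&b=2, 7&f=7, 6&0=0, d&2=0, 5&5=5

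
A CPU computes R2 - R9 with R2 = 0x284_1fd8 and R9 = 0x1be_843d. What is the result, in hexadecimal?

0xc59b9b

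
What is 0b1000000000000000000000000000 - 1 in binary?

0b111111111111111111111111111

The trailing 27 digits are 0, so subtracting 1 borrows through: they become 1 and the next digit up decrements.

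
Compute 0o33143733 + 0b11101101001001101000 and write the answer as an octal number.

0o36715103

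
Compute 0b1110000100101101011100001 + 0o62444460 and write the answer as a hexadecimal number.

0b1110000100101101011100001 = 0x1c25ae1 in hexadecimal.
0o62444460 = 0xca4930 in hexadecimal.
Add column by column in base 16, right to left:
  1+0 = 1
  e+3 = 1 carry 1
  a+9+1 = 4 carry 1
  5+4+1 = a
  2+a = c
  c+c = 8 carry 1
  1+0+1 = 2

0x28ca411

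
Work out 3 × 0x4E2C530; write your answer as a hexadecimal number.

0xEA84F90

Multiply each base-16 digit by 3, carrying:
  0×3 = 0 → write 0
  3×3 = 9 → write 9
  5×3 = 15 → write F
  C×3 = 36 → write 4 carry 2
  2×3+2 = 8 → write 8
  E×3 = 42 → write A carry 2
  4×3+2 = 14 → write E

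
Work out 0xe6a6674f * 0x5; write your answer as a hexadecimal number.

0x48140048b

Multiply each base-16 digit by 5, carrying:
  f×5 = 75 → write b carry 4
  4×5+4 = 24 → write 8 carry 1
  7×5+1 = 36 → write 4 carry 2
  6×5+2 = 32 → write 0 carry 2
  6×5+2 = 32 → write 0 carry 2
  a×5+2 = 52 → write 4 carry 3
  6×5+3 = 33 → write 1 carry 2
  e×5+2 = 72 → write 8 carry 4
  remaining carry: 4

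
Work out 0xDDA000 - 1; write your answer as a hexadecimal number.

The trailing 3 digits are 0, so subtracting 1 borrows through: they become F and the next digit up decrements.

0xDD9FFF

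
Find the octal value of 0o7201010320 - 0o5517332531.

0o1461455567

Subtract column by column in base 8:
  0-1 → 7 (borrow)
  2-3-1 → 6 (borrow)
  3-5-1 → 5 (borrow)
  0-2-1 → 5 (borrow)
  1-3-1 → 5 (borrow)
  0-3-1 → 4 (borrow)
  1-7-1 → 1 (borrow)
  0-1-1 → 6 (borrow)
  2-5-1 → 4 (borrow)
  7-5-1 → 1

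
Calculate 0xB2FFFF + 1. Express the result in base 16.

0xB30000

The trailing 4 digits are F (max in base 16), so adding 1 cascades: they roll to 0 and the next digit up increments.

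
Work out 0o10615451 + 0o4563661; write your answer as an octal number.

Add column by column in base 8, right to left:
  1+1 = 2
  5+6 = 3 carry 1
  4+6+1 = 3 carry 1
  5+3+1 = 1 carry 1
  1+6+1 = 0 carry 1
  6+5+1 = 4 carry 1
  0+4+1 = 5
  1+0 = 1

0o15401332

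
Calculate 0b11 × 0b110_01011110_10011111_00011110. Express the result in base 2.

0b10011000110111101110101011010

Multiply each base-2 digit by 3, carrying:
  0×3 = 0 → write 0
  1×3 = 3 → write 1 carry 1
  1×3+1 = 4 → write 0 carry 2
  1×3+2 = 5 → write 1 carry 2
  1×3+2 = 5 → write 1 carry 2
  0×3+2 = 2 → write 0 carry 1
  0×3+1 = 1 → write 1
  0×3 = 0 → write 0
  1×3 = 3 → write 1 carry 1
  1×3+1 = 4 → write 0 carry 2
  1×3+2 = 5 → write 1 carry 2
  1×3+2 = 5 → write 1 carry 2
  1×3+2 = 5 → write 1 carry 2
  0×3+2 = 2 → write 0 carry 1
  0×3+1 = 1 → write 1
  1×3 = 3 → write 1 carry 1
  0×3+1 = 1 → write 1
  1×3 = 3 → write 1 carry 1
  1×3+1 = 4 → write 0 carry 2
  1×3+2 = 5 → write 1 carry 2
  1×3+2 = 5 → write 1 carry 2
  0×3+2 = 2 → write 0 carry 1
  1×3+1 = 4 → write 0 carry 2
  0×3+2 = 2 → write 0 carry 1
  0×3+1 = 1 → write 1
  1×3 = 3 → write 1 carry 1
  1×3+1 = 4 → write 0 carry 2
  remaining carry: 10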